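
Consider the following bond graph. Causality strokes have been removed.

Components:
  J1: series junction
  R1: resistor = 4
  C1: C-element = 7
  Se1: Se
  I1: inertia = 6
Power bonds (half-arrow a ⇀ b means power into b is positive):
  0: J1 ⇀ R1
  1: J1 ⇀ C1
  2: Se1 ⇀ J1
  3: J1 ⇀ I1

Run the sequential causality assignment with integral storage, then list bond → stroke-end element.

b2 stroke at J1  (Se1: effort source, stroke at far end)
b1 stroke at J1  (C1: C, integral causality)
b3 stroke at I1  (prefer integral on I1)
b0 stroke at J1  (common-f at J1 fixed by 3)

#0 stroke→J1
#1 stroke→J1
#2 stroke→J1
#3 stroke→I1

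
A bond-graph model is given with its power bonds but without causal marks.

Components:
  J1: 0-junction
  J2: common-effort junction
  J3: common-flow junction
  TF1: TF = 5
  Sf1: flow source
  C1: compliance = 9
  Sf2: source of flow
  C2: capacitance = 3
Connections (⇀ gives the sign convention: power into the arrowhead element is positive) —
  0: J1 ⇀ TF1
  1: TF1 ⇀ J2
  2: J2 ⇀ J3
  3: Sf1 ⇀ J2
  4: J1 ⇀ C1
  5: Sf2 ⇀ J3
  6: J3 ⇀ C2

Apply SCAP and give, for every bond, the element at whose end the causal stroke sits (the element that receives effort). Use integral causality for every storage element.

#3 stroke at Sf1  (source Sf1 imposes f)
#5 stroke at Sf2  (Sf2 fixes flow; stroke at Sf2)
#2 stroke at J3  (1-jn J3 has f-setter on 5)
#6 stroke at J3  (J3: bond 5 brought flow, rest push out)
#1 stroke at J2  (J2 needs exactly one e-in)
#0 stroke at TF1  (through TF1, causality passes straight; one stroke at TF1)
#4 stroke at J1  (J1 needs exactly one e-in)

β0 |TF1
β1 |J2
β2 |J3
β3 |Sf1
β4 |J1
β5 |Sf2
β6 |J3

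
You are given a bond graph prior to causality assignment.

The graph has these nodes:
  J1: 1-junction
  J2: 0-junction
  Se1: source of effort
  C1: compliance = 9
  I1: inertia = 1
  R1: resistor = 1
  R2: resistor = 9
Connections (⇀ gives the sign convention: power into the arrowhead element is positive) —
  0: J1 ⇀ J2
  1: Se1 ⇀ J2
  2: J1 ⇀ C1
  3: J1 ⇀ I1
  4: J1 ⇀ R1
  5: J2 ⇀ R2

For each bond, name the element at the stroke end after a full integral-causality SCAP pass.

bond 1 |J2  (Se1 fixes effort; stroke away)
bond 0 |J1  (common-e at J2 fixed by 1)
bond 5 |R2  (0-jn J2 has e-setter on 1)
bond 2 |J1  (C1: C, integral causality)
bond 3 |I1  (I1: I, integral causality)
bond 4 |J1  (J1 flow already set via bond 3)

β0 |J1
β1 |J2
β2 |J1
β3 |I1
β4 |J1
β5 |R2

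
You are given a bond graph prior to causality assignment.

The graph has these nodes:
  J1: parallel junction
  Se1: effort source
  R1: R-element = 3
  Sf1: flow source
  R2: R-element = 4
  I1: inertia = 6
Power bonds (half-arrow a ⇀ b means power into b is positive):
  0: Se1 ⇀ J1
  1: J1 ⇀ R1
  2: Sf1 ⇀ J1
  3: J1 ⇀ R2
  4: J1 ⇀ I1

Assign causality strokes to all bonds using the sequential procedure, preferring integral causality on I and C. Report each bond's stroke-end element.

β0 stroke at J1  (source Se1 imposes e)
β2 stroke at Sf1  (Sf1 fixes flow; stroke at Sf1)
β1 stroke at R1  (J1: bond 0 brought effort, rest push out)
β3 stroke at R2  (J1: bond 0 brought effort, rest push out)
β4 stroke at I1  (0-jn J1 has e-setter on 0)

bond 0 stroke→J1
bond 1 stroke→R1
bond 2 stroke→Sf1
bond 3 stroke→R2
bond 4 stroke→I1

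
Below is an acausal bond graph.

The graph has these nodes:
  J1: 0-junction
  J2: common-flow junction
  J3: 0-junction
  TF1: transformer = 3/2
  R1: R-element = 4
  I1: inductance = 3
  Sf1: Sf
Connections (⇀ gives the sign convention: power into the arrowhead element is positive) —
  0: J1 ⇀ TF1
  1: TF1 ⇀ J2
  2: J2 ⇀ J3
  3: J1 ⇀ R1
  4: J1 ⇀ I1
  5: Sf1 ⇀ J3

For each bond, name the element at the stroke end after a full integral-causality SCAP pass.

bond 5 stroke at Sf1  (source Sf1 imposes f)
bond 2 stroke at J3  (J3: last free bond brings effort in)
bond 1 stroke at J2  (common-f at J2 fixed by 2)
bond 0 stroke at TF1  (TF TF1: opposite of bond 1)
bond 4 stroke at I1  (I1 outputs flow p/I1)
bond 3 stroke at J1  (J1: last free bond brings effort in)

β0 →TF1
β1 →J2
β2 →J3
β3 →J1
β4 →I1
β5 →Sf1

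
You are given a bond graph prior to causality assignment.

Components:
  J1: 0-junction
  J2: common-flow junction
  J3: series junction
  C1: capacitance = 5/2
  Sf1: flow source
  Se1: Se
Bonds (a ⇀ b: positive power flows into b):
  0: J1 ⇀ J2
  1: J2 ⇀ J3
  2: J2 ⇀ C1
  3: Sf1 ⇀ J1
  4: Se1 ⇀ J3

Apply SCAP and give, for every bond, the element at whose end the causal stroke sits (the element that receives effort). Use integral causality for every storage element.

#0 stroke at J1
#1 stroke at J2
#2 stroke at J2
#3 stroke at Sf1
#4 stroke at J3

β3 →Sf1  (Sf1: flow source, stroke at near end)
β4 →J3  (Se1 (Se) sets effort on bond)
β0 →J1  (J1 needs exactly one e-in)
β1 →J2  (J2 flow already set via bond 0)
β2 →J2  (J2: bond 0 brought flow, rest push out)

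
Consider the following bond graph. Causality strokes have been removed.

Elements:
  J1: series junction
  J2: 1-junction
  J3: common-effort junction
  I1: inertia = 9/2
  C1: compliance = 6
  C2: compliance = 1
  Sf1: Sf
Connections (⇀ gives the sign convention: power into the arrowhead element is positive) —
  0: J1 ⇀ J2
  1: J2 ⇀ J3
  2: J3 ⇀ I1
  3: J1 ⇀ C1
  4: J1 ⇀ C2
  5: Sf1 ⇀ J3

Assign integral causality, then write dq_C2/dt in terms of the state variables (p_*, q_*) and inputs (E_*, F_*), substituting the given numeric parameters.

dq_C2/dt = -F_Sf1 + 2*p_I1/9

bond 5 stroke→Sf1  (Sf1 (Sf) sets flow on bond)
bond 2 stroke→I1  (I1: I, integral causality)
bond 1 stroke→J3  (only one effort-in slot at J3)
bond 0 stroke→J2  (J2: bond 1 brought flow, rest push out)
bond 3 stroke→J1  (common-f at J1 fixed by 0)
bond 4 stroke→J1  (J1 flow already set via bond 0)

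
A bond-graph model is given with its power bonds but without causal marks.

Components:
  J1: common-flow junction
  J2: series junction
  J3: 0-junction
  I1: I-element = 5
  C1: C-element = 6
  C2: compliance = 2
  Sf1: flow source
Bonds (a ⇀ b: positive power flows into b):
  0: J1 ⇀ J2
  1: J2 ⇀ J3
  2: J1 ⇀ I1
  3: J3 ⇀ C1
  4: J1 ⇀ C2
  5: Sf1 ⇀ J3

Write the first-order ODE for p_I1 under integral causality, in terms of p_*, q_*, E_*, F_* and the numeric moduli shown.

#5 stroke→Sf1  (Sf1 fixes flow; stroke at Sf1)
#2 stroke→I1  (I1 outputs flow p/I1)
#0 stroke→J1  (1-jn J1 has f-setter on 2)
#4 stroke→J1  (J1 flow already set via bond 2)
#1 stroke→J2  (J2: bond 0 brought flow, rest push out)
#3 stroke→J3  (J3 needs exactly one e-in)

dp_I1/dt = -q_C1/6 - q_C2/2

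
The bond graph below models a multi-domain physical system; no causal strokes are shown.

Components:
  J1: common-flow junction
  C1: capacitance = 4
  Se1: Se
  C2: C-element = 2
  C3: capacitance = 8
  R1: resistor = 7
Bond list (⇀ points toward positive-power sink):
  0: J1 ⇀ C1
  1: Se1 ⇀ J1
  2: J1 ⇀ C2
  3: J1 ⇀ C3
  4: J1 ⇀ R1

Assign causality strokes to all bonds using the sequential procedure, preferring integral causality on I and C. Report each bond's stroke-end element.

β1 stroke→J1  (Se1: effort source, stroke at far end)
β0 stroke→J1  (C1: C, integral causality)
β2 stroke→J1  (prefer integral on C2)
β3 stroke→J1  (prefer integral on C3)
β4 stroke→R1  (J1 needs exactly one f-in)

β0 →J1
β1 →J1
β2 →J1
β3 →J1
β4 →R1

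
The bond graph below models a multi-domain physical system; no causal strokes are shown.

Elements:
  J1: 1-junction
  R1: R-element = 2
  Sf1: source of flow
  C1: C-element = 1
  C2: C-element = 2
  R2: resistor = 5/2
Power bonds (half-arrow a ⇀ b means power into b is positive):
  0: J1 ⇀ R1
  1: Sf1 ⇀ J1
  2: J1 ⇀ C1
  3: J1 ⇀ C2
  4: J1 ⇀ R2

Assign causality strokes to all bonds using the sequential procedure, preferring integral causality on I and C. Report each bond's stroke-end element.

b1 stroke at Sf1  (source Sf1 imposes f)
b0 stroke at J1  (J1 flow already set via bond 1)
b2 stroke at J1  (J1: bond 1 brought flow, rest push out)
b3 stroke at J1  (common-f at J1 fixed by 1)
b4 stroke at J1  (1-jn J1 has f-setter on 1)

bond 0 →J1
bond 1 →Sf1
bond 2 →J1
bond 3 →J1
bond 4 →J1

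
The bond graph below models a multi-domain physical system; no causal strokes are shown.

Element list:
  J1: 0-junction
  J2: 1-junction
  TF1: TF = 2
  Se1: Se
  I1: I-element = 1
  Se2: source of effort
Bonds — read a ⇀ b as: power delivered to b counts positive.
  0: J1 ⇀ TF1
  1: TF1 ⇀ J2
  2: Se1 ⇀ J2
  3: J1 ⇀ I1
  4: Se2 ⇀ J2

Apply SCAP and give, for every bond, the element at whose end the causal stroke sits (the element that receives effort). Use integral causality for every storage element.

bond 2 stroke at J2  (Se1: effort source, stroke at far end)
bond 4 stroke at J2  (Se2: effort source, stroke at far end)
bond 1 stroke at TF1  (only one flow-in slot at J2)
bond 0 stroke at J1  (TF TF1: opposite of bond 1)
bond 3 stroke at I1  (0-jn J1 has e-setter on 0)

β0 stroke at J1
β1 stroke at TF1
β2 stroke at J2
β3 stroke at I1
β4 stroke at J2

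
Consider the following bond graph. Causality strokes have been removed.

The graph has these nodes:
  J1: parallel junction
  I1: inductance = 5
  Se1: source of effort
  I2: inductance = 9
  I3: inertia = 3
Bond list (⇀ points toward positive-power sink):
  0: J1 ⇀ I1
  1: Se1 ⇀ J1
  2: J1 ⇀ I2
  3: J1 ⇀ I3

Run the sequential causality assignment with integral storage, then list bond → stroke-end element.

β0 |I1
β1 |J1
β2 |I2
β3 |I3

β1 |J1  (Se1 (Se) sets effort on bond)
β0 |I1  (J1 effort already set via bond 1)
β2 |I2  (J1 effort already set via bond 1)
β3 |I3  (0-jn J1 has e-setter on 1)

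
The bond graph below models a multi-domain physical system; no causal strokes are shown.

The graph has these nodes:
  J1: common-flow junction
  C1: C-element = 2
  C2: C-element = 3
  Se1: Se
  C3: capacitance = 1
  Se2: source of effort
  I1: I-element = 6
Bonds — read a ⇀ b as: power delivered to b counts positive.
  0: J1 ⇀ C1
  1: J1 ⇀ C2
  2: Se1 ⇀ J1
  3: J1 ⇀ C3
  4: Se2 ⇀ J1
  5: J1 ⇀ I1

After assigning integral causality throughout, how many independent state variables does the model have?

b2 stroke at J1  (source Se1 imposes e)
b4 stroke at J1  (Se2 fixes effort; stroke away)
b0 stroke at J1  (prefer integral on C1)
b1 stroke at J1  (C2 integral (e out))
b3 stroke at J1  (C3 integral (e out))
b5 stroke at I1  (only one flow-in slot at J1)

4  (C1, C2, C3, I1 all integral)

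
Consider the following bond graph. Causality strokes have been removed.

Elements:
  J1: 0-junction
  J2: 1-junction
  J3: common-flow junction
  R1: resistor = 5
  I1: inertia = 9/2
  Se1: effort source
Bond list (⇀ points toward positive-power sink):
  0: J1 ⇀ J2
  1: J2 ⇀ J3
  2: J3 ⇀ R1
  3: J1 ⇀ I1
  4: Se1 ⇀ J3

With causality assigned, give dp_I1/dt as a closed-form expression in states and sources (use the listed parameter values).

b4 stroke→J3  (Se1 fixes effort; stroke away)
b3 stroke→I1  (I1 integral (f out))
b0 stroke→J1  (J1 needs exactly one e-in)
b1 stroke→J2  (common-f at J2 fixed by 0)
b2 stroke→J3  (common-f at J3 fixed by 1)

dp_I1/dt = -E_Se1 - 10*p_I1/9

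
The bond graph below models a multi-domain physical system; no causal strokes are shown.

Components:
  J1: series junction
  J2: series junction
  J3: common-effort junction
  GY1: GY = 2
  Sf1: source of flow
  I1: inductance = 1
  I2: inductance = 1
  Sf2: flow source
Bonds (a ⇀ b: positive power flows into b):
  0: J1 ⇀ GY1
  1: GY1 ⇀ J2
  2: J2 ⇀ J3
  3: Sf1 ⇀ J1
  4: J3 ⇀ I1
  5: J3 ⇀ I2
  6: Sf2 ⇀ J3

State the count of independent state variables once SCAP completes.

b3 |Sf1  (source Sf1 imposes f)
b6 |Sf2  (Sf2 fixes flow; stroke at Sf2)
b0 |J1  (J1 flow already set via bond 3)
b1 |J2  (GY GY1: same side as bond 0)
b2 |J3  (only one flow-in slot at J2)
b4 |I1  (J3: bond 2 brought effort, rest push out)
b5 |I2  (0-jn J3 has e-setter on 2)

2  (I1, I2 all integral)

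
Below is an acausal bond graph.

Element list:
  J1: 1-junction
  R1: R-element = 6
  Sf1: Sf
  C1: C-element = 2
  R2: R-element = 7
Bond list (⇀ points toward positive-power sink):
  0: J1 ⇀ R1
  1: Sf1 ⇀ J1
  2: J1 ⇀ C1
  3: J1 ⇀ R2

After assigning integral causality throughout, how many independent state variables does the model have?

1  (C1 all integral)

β1 stroke→Sf1  (Sf1: flow source, stroke at near end)
β0 stroke→J1  (J1 flow already set via bond 1)
β2 stroke→J1  (J1: bond 1 brought flow, rest push out)
β3 stroke→J1  (J1 flow already set via bond 1)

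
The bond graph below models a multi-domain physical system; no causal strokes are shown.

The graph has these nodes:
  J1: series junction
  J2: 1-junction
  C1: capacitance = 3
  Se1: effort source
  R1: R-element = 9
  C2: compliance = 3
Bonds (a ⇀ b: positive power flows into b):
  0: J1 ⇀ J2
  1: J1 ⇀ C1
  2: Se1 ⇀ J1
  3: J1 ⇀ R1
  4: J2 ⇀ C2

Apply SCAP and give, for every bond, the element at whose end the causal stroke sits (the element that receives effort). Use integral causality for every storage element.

b2 stroke→J1  (Se1 (Se) sets effort on bond)
b1 stroke→J1  (prefer integral on C1)
b4 stroke→J2  (C2 integral (e out))
b0 stroke→J1  (J2: last free bond brings flow in)
b3 stroke→R1  (J1 needs exactly one f-in)

#0 →J1
#1 →J1
#2 →J1
#3 →R1
#4 →J2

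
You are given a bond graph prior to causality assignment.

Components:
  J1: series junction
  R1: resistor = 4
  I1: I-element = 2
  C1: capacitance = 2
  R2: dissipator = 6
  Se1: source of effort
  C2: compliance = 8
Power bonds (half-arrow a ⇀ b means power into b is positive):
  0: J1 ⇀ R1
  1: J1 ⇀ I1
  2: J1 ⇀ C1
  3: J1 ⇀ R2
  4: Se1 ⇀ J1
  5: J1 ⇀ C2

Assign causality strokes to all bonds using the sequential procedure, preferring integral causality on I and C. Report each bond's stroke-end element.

β0 stroke→J1
β1 stroke→I1
β2 stroke→J1
β3 stroke→J1
β4 stroke→J1
β5 stroke→J1

bond 4 stroke→J1  (Se1: effort source, stroke at far end)
bond 1 stroke→I1  (I1: I, integral causality)
bond 0 stroke→J1  (common-f at J1 fixed by 1)
bond 2 stroke→J1  (J1: bond 1 brought flow, rest push out)
bond 3 stroke→J1  (J1: bond 1 brought flow, rest push out)
bond 5 stroke→J1  (J1 flow already set via bond 1)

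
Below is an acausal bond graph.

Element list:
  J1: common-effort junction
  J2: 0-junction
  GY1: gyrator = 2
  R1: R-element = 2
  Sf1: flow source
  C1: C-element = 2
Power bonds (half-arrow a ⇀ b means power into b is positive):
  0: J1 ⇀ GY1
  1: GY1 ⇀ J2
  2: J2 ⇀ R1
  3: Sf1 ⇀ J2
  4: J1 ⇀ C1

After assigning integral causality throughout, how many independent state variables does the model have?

b3 stroke→Sf1  (Sf1 (Sf) sets flow on bond)
b4 stroke→J1  (C1 outputs effort q/C1)
b0 stroke→GY1  (J1 effort already set via bond 4)
b1 stroke→GY1  (through GY1, causality inverts; strokes same side of GY1)
b2 stroke→J2  (J2 needs exactly one e-in)

1  (C1 all integral)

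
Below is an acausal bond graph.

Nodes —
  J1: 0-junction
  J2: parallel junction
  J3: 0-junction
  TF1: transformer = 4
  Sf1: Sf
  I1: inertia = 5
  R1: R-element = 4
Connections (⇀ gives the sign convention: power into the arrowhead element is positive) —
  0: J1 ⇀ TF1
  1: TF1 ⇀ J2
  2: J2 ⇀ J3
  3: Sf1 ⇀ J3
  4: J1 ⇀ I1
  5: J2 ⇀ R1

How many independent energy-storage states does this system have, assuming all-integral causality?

1  (I1 all integral)

β3 →Sf1  (source Sf1 imposes f)
β2 →J3  (only one effort-in slot at J3)
β4 →I1  (I1: I, integral causality)
β0 →J1  (closing 0-jn rule on J1)
β1 →TF1  (through TF1, causality passes straight; one stroke at TF1)
β5 →J2  (J2: last free bond brings effort in)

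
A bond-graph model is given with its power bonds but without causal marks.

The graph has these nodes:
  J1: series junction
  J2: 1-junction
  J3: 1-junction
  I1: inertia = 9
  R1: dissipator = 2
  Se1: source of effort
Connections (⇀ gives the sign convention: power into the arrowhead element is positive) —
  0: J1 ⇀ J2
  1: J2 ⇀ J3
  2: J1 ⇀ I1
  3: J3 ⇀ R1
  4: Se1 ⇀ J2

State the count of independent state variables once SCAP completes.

1  (I1 all integral)

β4 →J2  (Se1 fixes effort; stroke away)
β2 →I1  (I1 integral (f out))
β0 →J1  (common-f at J1 fixed by 2)
β1 →J2  (common-f at J2 fixed by 0)
β3 →J3  (J3: bond 1 brought flow, rest push out)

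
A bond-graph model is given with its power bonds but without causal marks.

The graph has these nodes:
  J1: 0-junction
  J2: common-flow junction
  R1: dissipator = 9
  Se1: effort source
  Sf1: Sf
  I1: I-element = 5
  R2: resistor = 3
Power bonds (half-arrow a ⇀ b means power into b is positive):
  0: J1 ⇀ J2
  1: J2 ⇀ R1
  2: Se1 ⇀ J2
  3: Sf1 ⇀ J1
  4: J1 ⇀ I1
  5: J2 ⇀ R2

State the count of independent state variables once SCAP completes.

bond 2 stroke at J2  (Se1 fixes effort; stroke away)
bond 3 stroke at Sf1  (source Sf1 imposes f)
bond 4 stroke at I1  (prefer integral on I1)
bond 0 stroke at J1  (closing 0-jn rule on J1)
bond 1 stroke at J2  (J2: bond 0 brought flow, rest push out)
bond 5 stroke at J2  (J2: bond 0 brought flow, rest push out)

1  (I1 all integral)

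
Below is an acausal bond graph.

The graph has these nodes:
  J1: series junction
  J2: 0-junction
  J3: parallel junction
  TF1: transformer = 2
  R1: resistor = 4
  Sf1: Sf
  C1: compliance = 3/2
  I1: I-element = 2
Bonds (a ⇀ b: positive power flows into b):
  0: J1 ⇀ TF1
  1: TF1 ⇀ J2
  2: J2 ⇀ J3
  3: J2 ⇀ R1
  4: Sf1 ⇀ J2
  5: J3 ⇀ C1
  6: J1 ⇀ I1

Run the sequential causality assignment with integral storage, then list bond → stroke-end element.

bond 4 stroke→Sf1  (Sf1: flow source, stroke at near end)
bond 5 stroke→J3  (C1: C, integral causality)
bond 2 stroke→J2  (0-jn J3 has e-setter on 5)
bond 1 stroke→TF1  (0-jn J2 has e-setter on 2)
bond 3 stroke→R1  (J2: bond 2 brought effort, rest push out)
bond 0 stroke→J1  (TF TF1: opposite of bond 1)
bond 6 stroke→I1  (J1 needs exactly one f-in)

bond 0 →J1
bond 1 →TF1
bond 2 →J2
bond 3 →R1
bond 4 →Sf1
bond 5 →J3
bond 6 →I1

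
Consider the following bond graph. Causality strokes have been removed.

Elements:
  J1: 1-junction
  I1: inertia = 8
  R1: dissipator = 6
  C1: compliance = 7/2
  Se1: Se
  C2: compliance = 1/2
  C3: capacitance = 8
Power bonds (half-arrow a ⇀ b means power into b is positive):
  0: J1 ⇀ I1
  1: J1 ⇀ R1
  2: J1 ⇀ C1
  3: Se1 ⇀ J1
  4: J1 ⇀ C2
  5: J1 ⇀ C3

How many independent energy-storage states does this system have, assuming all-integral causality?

#3 stroke→J1  (Se1: effort source, stroke at far end)
#0 stroke→I1  (I1 outputs flow p/I1)
#1 stroke→J1  (J1: bond 0 brought flow, rest push out)
#2 stroke→J1  (J1 flow already set via bond 0)
#4 stroke→J1  (J1: bond 0 brought flow, rest push out)
#5 stroke→J1  (J1 flow already set via bond 0)

4  (C1, C2, C3, I1 all integral)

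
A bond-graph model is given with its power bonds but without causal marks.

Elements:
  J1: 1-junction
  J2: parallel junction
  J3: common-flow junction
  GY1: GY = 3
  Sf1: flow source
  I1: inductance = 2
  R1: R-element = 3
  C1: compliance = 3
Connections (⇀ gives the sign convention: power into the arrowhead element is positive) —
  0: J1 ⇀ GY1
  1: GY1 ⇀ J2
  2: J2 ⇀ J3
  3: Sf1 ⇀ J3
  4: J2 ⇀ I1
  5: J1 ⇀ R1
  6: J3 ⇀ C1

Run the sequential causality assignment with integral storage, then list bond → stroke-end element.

β3 stroke→Sf1  (Sf1 (Sf) sets flow on bond)
β2 stroke→J3  (1-jn J3 has f-setter on 3)
β6 stroke→J3  (J3: bond 3 brought flow, rest push out)
β4 stroke→I1  (I1: I, integral causality)
β1 stroke→J2  (J2: last free bond brings effort in)
β0 stroke→J1  (GY1 both-in/both-out from 1)
β5 stroke→R1  (J1: last free bond brings flow in)

bond 0 stroke at J1
bond 1 stroke at J2
bond 2 stroke at J3
bond 3 stroke at Sf1
bond 4 stroke at I1
bond 5 stroke at R1
bond 6 stroke at J3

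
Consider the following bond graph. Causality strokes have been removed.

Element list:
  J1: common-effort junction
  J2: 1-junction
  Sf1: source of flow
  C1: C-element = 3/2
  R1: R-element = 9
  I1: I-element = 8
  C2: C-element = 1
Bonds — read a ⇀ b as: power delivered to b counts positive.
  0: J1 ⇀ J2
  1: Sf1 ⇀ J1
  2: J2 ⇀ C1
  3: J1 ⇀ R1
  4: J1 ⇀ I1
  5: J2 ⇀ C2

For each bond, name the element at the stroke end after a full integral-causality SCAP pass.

bond 1 →Sf1  (Sf1 fixes flow; stroke at Sf1)
bond 2 →J2  (prefer integral on C1)
bond 4 →I1  (I1: I, integral causality)
bond 5 →J2  (C2 integral (e out))
bond 0 →J1  (J2: last free bond brings flow in)
bond 3 →R1  (J1: bond 0 brought effort, rest push out)

b0 |J1
b1 |Sf1
b2 |J2
b3 |R1
b4 |I1
b5 |J2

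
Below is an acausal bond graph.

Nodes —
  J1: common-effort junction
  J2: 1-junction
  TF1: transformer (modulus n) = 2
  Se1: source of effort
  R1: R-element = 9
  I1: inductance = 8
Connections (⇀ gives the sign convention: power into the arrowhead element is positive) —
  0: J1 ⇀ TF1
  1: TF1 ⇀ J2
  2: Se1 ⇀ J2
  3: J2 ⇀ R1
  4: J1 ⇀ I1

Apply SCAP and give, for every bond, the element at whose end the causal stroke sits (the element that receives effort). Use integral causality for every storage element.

#0 |J1
#1 |TF1
#2 |J2
#3 |J2
#4 |I1

#2 |J2  (Se1 (Se) sets effort on bond)
#4 |I1  (I1 integral (f out))
#0 |J1  (closing 0-jn rule on J1)
#1 |TF1  (TF1: transformer flips bond 0)
#3 |J2  (J2: bond 1 brought flow, rest push out)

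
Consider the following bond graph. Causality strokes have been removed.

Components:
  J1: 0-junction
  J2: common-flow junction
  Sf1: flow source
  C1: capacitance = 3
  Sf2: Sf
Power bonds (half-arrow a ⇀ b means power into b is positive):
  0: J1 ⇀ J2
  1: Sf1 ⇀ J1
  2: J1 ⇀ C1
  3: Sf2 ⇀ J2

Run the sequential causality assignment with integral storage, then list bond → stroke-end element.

β0 stroke→J2
β1 stroke→Sf1
β2 stroke→J1
β3 stroke→Sf2

bond 1 stroke→Sf1  (source Sf1 imposes f)
bond 3 stroke→Sf2  (source Sf2 imposes f)
bond 0 stroke→J2  (J2 flow already set via bond 3)
bond 2 stroke→J1  (J1: last free bond brings effort in)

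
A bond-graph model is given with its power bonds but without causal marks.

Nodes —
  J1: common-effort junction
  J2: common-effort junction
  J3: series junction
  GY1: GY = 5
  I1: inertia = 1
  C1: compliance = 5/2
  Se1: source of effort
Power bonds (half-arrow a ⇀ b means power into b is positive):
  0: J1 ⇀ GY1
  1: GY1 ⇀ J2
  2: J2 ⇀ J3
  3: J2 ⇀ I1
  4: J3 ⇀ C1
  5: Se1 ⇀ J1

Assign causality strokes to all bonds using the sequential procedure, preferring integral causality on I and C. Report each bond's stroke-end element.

β5 stroke→J1  (source Se1 imposes e)
β0 stroke→GY1  (J1 effort already set via bond 5)
β1 stroke→GY1  (GY GY1: same side as bond 0)
β3 stroke→I1  (prefer integral on I1)
β2 stroke→J2  (closing 0-jn rule on J2)
β4 stroke→J3  (common-f at J3 fixed by 2)

b0 |GY1
b1 |GY1
b2 |J2
b3 |I1
b4 |J3
b5 |J1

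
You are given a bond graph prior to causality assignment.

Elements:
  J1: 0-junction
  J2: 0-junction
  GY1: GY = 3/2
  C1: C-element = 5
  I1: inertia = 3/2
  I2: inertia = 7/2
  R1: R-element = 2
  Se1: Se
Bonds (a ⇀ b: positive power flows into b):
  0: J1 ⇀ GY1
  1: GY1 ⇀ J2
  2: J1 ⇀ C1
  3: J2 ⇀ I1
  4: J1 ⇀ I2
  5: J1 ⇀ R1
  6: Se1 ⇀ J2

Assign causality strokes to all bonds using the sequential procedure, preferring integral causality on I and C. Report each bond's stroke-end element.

bond 6 →J2  (Se1 fixes effort; stroke away)
bond 1 →GY1  (J2 effort already set via bond 6)
bond 3 →I1  (common-e at J2 fixed by 6)
bond 0 →GY1  (GY GY1: same side as bond 1)
bond 2 →J1  (C1: C, integral causality)
bond 4 →I2  (0-jn J1 has e-setter on 2)
bond 5 →R1  (J1: bond 2 brought effort, rest push out)

#0 |GY1
#1 |GY1
#2 |J1
#3 |I1
#4 |I2
#5 |R1
#6 |J2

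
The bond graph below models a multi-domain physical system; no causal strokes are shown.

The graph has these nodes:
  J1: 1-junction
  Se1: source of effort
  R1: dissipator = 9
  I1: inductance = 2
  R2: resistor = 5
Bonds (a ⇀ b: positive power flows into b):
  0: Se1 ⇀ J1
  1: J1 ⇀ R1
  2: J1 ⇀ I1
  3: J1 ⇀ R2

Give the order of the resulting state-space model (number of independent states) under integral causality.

1  (I1 all integral)

β0 stroke at J1  (Se1: effort source, stroke at far end)
β2 stroke at I1  (I1 outputs flow p/I1)
β1 stroke at J1  (J1 flow already set via bond 2)
β3 stroke at J1  (J1: bond 2 brought flow, rest push out)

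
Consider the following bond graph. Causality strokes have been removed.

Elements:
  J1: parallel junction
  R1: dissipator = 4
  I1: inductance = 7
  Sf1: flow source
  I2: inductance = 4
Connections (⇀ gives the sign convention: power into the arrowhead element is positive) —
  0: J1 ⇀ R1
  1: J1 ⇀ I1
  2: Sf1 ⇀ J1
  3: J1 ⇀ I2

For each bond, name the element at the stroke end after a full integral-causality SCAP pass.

bond 0 |J1
bond 1 |I1
bond 2 |Sf1
bond 3 |I2

β2 →Sf1  (Sf1 (Sf) sets flow on bond)
β1 →I1  (prefer integral on I1)
β3 →I2  (prefer integral on I2)
β0 →J1  (J1 needs exactly one e-in)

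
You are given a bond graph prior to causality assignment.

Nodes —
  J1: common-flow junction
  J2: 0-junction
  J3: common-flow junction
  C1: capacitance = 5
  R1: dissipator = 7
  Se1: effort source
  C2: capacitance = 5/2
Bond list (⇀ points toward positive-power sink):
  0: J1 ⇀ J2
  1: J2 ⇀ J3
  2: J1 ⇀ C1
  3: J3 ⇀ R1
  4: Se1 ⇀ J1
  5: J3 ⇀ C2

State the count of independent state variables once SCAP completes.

2  (C1, C2 all integral)

#4 stroke→J1  (source Se1 imposes e)
#2 stroke→J1  (C1: C, integral causality)
#0 stroke→J2  (J1 needs exactly one f-in)
#1 stroke→J3  (0-jn J2 has e-setter on 0)
#5 stroke→J3  (C2 outputs effort q/C2)
#3 stroke→R1  (only one flow-in slot at J3)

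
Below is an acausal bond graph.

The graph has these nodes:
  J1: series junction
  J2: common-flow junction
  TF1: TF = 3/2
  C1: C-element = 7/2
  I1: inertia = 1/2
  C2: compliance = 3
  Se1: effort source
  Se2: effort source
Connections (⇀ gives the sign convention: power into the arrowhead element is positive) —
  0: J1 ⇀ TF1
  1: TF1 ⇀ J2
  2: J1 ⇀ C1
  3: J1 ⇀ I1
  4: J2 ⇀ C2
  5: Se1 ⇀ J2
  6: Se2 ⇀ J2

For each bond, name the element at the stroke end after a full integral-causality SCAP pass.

β5 stroke→J2  (Se1 (Se) sets effort on bond)
β6 stroke→J2  (Se2 fixes effort; stroke away)
β2 stroke→J1  (C1: C, integral causality)
β3 stroke→I1  (prefer integral on I1)
β0 stroke→J1  (J1: bond 3 brought flow, rest push out)
β1 stroke→TF1  (TF1: transformer flips bond 0)
β4 stroke→J2  (J2: bond 1 brought flow, rest push out)

bond 0 stroke at J1
bond 1 stroke at TF1
bond 2 stroke at J1
bond 3 stroke at I1
bond 4 stroke at J2
bond 5 stroke at J2
bond 6 stroke at J2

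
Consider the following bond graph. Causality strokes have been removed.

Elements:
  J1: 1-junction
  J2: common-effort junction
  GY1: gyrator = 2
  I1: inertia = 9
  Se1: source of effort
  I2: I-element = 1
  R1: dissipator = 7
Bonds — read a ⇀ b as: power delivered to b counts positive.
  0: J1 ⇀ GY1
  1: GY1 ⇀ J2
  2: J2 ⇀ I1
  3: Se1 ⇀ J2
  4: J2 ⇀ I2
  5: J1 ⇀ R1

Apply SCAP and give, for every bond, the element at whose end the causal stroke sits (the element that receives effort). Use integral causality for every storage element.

bond 3 |J2  (Se1: effort source, stroke at far end)
bond 1 |GY1  (J2: bond 3 brought effort, rest push out)
bond 2 |I1  (common-e at J2 fixed by 3)
bond 4 |I2  (common-e at J2 fixed by 3)
bond 0 |GY1  (through GY1, causality inverts; strokes same side of GY1)
bond 5 |J1  (1-jn J1 has f-setter on 0)

bond 0 stroke→GY1
bond 1 stroke→GY1
bond 2 stroke→I1
bond 3 stroke→J2
bond 4 stroke→I2
bond 5 stroke→J1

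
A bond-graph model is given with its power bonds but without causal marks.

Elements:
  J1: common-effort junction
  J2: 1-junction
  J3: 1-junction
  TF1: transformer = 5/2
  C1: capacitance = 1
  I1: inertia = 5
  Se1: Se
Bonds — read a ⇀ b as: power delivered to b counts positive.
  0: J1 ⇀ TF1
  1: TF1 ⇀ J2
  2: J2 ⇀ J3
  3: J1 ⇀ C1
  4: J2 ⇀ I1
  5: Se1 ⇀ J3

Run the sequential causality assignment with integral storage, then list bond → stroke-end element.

β5 |J3  (Se1: effort source, stroke at far end)
β2 |J2  (J3: last free bond brings flow in)
β3 |J1  (C1 outputs effort q/C1)
β0 |TF1  (0-jn J1 has e-setter on 3)
β1 |J2  (TF1 one-in-one-out from 0)
β4 |I1  (only one flow-in slot at J2)

β0 →TF1
β1 →J2
β2 →J2
β3 →J1
β4 →I1
β5 →J3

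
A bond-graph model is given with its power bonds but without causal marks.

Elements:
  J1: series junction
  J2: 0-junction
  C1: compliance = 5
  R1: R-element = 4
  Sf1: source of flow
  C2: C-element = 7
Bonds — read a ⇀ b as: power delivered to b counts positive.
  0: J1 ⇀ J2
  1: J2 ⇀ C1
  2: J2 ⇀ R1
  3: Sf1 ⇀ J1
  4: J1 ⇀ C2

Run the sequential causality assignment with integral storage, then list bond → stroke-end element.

#3 →Sf1  (Sf1 (Sf) sets flow on bond)
#0 →J1  (1-jn J1 has f-setter on 3)
#4 →J1  (common-f at J1 fixed by 3)
#1 →J2  (prefer integral on C1)
#2 →R1  (J2 effort already set via bond 1)

b0 stroke at J1
b1 stroke at J2
b2 stroke at R1
b3 stroke at Sf1
b4 stroke at J1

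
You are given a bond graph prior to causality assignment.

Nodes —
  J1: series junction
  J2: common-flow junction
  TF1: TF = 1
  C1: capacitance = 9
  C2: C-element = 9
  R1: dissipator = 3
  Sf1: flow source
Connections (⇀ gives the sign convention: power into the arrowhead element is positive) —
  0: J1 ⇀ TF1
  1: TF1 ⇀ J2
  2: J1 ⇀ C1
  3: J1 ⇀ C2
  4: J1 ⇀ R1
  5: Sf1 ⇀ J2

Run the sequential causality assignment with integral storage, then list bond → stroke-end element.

β0 |TF1
β1 |J2
β2 |J1
β3 |J1
β4 |J1
β5 |Sf1

b5 stroke→Sf1  (Sf1 (Sf) sets flow on bond)
b1 stroke→J2  (J2 flow already set via bond 5)
b0 stroke→TF1  (through TF1, causality passes straight; one stroke at TF1)
b2 stroke→J1  (common-f at J1 fixed by 0)
b3 stroke→J1  (1-jn J1 has f-setter on 0)
b4 stroke→J1  (J1: bond 0 brought flow, rest push out)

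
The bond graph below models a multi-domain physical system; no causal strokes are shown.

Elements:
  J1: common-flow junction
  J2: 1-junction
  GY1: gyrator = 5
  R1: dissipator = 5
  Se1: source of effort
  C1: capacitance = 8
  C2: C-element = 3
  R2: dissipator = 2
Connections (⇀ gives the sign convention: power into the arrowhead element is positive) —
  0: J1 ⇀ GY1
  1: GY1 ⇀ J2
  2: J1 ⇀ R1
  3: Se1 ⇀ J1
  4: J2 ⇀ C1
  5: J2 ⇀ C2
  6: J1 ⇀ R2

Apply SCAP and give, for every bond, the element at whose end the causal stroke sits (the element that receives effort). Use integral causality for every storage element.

bond 0 |GY1
bond 1 |GY1
bond 2 |J1
bond 3 |J1
bond 4 |J2
bond 5 |J2
bond 6 |J1

b3 |J1  (source Se1 imposes e)
b4 |J2  (C1: C, integral causality)
b5 |J2  (prefer integral on C2)
b1 |GY1  (only one flow-in slot at J2)
b0 |GY1  (GY GY1: same side as bond 1)
b2 |J1  (J1 flow already set via bond 0)
b6 |J1  (J1 flow already set via bond 0)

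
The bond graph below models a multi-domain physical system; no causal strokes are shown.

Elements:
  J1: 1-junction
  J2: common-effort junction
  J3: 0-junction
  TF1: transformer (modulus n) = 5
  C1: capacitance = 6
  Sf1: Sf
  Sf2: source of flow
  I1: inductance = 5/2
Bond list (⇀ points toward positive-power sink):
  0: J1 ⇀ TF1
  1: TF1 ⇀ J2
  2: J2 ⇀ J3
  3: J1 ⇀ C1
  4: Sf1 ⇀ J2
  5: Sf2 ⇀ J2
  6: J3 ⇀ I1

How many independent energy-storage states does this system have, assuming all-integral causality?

bond 4 →Sf1  (Sf1 (Sf) sets flow on bond)
bond 5 →Sf2  (Sf2 fixes flow; stroke at Sf2)
bond 3 →J1  (C1: C, integral causality)
bond 0 →TF1  (closing 1-jn rule on J1)
bond 1 →J2  (TF1 one-in-one-out from 0)
bond 2 →J3  (0-jn J2 has e-setter on 1)
bond 6 →I1  (J3 effort already set via bond 2)

2  (C1, I1 all integral)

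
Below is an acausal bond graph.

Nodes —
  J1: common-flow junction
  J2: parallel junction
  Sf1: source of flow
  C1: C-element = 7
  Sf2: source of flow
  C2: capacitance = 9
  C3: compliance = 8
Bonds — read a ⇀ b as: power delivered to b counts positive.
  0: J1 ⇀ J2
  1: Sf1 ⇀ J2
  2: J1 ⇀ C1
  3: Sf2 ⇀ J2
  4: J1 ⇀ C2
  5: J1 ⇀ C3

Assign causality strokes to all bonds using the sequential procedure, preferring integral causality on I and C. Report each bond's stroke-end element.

bond 0 stroke at J2
bond 1 stroke at Sf1
bond 2 stroke at J1
bond 3 stroke at Sf2
bond 4 stroke at J1
bond 5 stroke at J1

b1 stroke→Sf1  (Sf1 (Sf) sets flow on bond)
b3 stroke→Sf2  (Sf2 fixes flow; stroke at Sf2)
b0 stroke→J2  (J2: last free bond brings effort in)
b2 stroke→J1  (J1 flow already set via bond 0)
b4 stroke→J1  (J1 flow already set via bond 0)
b5 stroke→J1  (common-f at J1 fixed by 0)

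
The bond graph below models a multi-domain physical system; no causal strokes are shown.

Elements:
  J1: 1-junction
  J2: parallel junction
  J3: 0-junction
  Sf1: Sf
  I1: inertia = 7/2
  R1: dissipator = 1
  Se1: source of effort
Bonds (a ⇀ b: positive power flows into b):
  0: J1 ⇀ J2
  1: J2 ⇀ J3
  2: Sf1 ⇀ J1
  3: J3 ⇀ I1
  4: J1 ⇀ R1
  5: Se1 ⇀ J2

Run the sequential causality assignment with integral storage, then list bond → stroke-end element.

bond 2 stroke→Sf1  (Sf1 fixes flow; stroke at Sf1)
bond 5 stroke→J2  (Se1 fixes effort; stroke away)
bond 0 stroke→J1  (J1: bond 2 brought flow, rest push out)
bond 4 stroke→J1  (J1: bond 2 brought flow, rest push out)
bond 1 stroke→J3  (0-jn J2 has e-setter on 5)
bond 3 stroke→I1  (J3: bond 1 brought effort, rest push out)

#0 stroke→J1
#1 stroke→J3
#2 stroke→Sf1
#3 stroke→I1
#4 stroke→J1
#5 stroke→J2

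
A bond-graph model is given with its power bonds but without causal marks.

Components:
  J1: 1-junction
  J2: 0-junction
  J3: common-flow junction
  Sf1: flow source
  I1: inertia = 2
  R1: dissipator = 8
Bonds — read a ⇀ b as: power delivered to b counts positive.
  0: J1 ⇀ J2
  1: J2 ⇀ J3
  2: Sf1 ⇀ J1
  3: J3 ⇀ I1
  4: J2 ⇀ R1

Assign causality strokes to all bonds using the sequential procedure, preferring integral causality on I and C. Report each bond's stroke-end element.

bond 2 →Sf1  (source Sf1 imposes f)
bond 0 →J1  (J1: bond 2 brought flow, rest push out)
bond 3 →I1  (I1: I, integral causality)
bond 1 →J3  (J3: bond 3 brought flow, rest push out)
bond 4 →J2  (J2 needs exactly one e-in)

bond 0 stroke→J1
bond 1 stroke→J3
bond 2 stroke→Sf1
bond 3 stroke→I1
bond 4 stroke→J2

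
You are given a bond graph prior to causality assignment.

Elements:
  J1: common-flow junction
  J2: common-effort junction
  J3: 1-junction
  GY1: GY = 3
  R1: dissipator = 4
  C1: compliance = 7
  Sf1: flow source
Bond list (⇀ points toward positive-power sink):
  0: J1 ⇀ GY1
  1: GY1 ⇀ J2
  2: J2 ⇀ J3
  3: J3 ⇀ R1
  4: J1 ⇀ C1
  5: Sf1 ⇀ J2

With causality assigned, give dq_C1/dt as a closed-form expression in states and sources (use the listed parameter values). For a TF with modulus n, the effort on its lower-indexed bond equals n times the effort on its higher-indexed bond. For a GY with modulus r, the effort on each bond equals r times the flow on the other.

dq_C1/dt = 4*F_Sf1/3 - 4*q_C1/63

b5 →Sf1  (Sf1 fixes flow; stroke at Sf1)
b4 →J1  (prefer integral on C1)
b0 →GY1  (only one flow-in slot at J1)
b1 →GY1  (through GY1, causality inverts; strokes same side of GY1)
b2 →J2  (J2 needs exactly one e-in)
b3 →J3  (1-jn J3 has f-setter on 2)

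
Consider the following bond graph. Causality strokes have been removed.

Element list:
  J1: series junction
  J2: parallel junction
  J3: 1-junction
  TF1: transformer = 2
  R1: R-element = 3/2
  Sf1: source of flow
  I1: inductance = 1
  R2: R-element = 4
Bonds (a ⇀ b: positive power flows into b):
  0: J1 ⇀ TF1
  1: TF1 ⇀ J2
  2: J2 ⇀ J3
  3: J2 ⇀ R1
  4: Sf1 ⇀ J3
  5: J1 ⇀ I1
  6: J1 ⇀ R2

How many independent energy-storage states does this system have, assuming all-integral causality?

1  (I1 all integral)

#4 stroke→Sf1  (Sf1 fixes flow; stroke at Sf1)
#2 stroke→J3  (common-f at J3 fixed by 4)
#5 stroke→I1  (I1 outputs flow p/I1)
#0 stroke→J1  (common-f at J1 fixed by 5)
#6 stroke→J1  (J1 flow already set via bond 5)
#1 stroke→TF1  (TF1 one-in-one-out from 0)
#3 stroke→J2  (only one effort-in slot at J2)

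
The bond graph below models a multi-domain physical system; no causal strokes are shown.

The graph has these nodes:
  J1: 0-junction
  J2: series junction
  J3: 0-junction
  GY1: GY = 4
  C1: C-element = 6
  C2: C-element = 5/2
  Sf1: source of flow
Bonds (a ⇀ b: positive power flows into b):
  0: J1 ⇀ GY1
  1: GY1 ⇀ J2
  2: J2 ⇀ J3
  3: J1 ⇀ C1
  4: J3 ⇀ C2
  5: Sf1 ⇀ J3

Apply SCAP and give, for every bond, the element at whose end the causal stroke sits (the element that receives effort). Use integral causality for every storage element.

β5 |Sf1  (Sf1 (Sf) sets flow on bond)
β3 |J1  (C1: C, integral causality)
β0 |GY1  (common-e at J1 fixed by 3)
β1 |GY1  (GY1 both-in/both-out from 0)
β2 |J2  (J2 flow already set via bond 1)
β4 |J3  (J3: last free bond brings effort in)

β0 →GY1
β1 →GY1
β2 →J2
β3 →J1
β4 →J3
β5 →Sf1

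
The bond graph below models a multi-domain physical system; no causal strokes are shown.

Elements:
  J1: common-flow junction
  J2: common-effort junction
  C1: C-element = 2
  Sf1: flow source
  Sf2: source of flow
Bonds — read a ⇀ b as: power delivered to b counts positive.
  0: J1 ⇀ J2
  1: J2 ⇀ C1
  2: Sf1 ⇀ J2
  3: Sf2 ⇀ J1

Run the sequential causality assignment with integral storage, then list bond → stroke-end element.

b0 →J1
b1 →J2
b2 →Sf1
b3 →Sf2

β2 stroke→Sf1  (Sf1 fixes flow; stroke at Sf1)
β3 stroke→Sf2  (Sf2 (Sf) sets flow on bond)
β0 stroke→J1  (1-jn J1 has f-setter on 3)
β1 stroke→J2  (closing 0-jn rule on J2)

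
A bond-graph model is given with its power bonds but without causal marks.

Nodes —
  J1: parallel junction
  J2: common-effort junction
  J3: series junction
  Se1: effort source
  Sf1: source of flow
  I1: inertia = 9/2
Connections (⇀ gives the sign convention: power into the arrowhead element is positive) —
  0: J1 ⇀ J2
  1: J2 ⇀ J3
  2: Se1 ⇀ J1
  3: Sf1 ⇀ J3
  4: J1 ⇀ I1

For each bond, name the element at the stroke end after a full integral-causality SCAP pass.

bond 0 →J2
bond 1 →J3
bond 2 →J1
bond 3 →Sf1
bond 4 →I1

#2 stroke→J1  (source Se1 imposes e)
#3 stroke→Sf1  (Sf1: flow source, stroke at near end)
#0 stroke→J2  (J1 effort already set via bond 2)
#4 stroke→I1  (0-jn J1 has e-setter on 2)
#1 stroke→J3  (J2: bond 0 brought effort, rest push out)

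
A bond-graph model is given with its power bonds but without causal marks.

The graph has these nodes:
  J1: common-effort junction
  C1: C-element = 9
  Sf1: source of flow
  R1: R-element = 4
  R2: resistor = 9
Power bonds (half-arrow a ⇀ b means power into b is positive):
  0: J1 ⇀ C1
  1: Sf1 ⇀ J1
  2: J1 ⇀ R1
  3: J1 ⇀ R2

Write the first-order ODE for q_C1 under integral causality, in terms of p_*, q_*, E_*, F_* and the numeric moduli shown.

b1 stroke→Sf1  (Sf1 fixes flow; stroke at Sf1)
b0 stroke→J1  (prefer integral on C1)
b2 stroke→R1  (common-e at J1 fixed by 0)
b3 stroke→R2  (0-jn J1 has e-setter on 0)

dq_C1/dt = F_Sf1 - 13*q_C1/324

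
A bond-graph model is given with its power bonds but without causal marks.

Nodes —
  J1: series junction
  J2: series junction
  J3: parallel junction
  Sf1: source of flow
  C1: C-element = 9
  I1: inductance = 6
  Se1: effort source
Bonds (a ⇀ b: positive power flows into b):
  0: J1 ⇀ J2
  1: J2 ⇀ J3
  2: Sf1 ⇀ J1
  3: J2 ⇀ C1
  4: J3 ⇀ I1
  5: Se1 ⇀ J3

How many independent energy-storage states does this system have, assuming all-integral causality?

2  (C1, I1 all integral)

bond 2 |Sf1  (Sf1 (Sf) sets flow on bond)
bond 5 |J3  (Se1 (Se) sets effort on bond)
bond 0 |J1  (J1: bond 2 brought flow, rest push out)
bond 1 |J2  (common-f at J2 fixed by 0)
bond 3 |J2  (1-jn J2 has f-setter on 0)
bond 4 |I1  (common-e at J3 fixed by 5)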